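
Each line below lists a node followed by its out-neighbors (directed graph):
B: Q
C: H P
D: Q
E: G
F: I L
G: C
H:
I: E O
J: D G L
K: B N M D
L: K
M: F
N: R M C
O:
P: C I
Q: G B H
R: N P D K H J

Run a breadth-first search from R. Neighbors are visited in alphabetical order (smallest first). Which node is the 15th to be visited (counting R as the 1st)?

F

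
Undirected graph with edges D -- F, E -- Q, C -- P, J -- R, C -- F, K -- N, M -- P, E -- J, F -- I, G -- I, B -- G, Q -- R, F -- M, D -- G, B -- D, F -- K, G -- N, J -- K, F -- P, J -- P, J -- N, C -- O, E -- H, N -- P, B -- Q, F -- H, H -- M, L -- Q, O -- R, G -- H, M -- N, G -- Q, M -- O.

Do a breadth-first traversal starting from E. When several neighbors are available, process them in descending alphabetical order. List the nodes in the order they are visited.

E -> Q -> J -> H -> R -> L -> G -> B -> P -> N -> K -> M -> F -> O -> I -> D -> C

Visit E; enqueue Q, J, H → queue [Q, J, H]
Visit Q; enqueue R, L, G, B → queue [J, H, R, L, G, B]
Visit J; enqueue P, N, K → queue [H, R, L, G, B, P, N, K]
Visit H; enqueue M, F → queue [R, L, G, B, P, N, K, M, F]
Visit R; enqueue O → queue [L, G, B, P, N, K, M, F, O]
Visit L → queue [G, B, P, N, K, M, F, O]
Visit G; enqueue I, D → queue [B, P, N, K, M, F, O, I, D]
Visit B → queue [P, N, K, M, F, O, I, D]
Visit P; enqueue C → queue [N, K, M, F, O, I, D, C]
Visit N → queue [K, M, F, O, I, D, C]
Visit K → queue [M, F, O, I, D, C]
Visit M → queue [F, O, I, D, C]
Visit F → queue [O, I, D, C]
Visit O → queue [I, D, C]
Visit I → queue [D, C]
Visit D → queue [C]
Visit C → queue []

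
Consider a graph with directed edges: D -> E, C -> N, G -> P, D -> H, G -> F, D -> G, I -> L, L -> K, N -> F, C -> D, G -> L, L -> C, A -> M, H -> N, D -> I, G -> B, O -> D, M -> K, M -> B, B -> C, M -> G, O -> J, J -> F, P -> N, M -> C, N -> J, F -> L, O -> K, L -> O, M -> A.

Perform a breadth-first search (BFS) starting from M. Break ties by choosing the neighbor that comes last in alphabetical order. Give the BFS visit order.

M K G C B A P L F N D O J I H E

Visit M; enqueue K, G, C, B, A → queue [K, G, C, B, A]
Visit K → queue [G, C, B, A]
Visit G; enqueue P, L, F → queue [C, B, A, P, L, F]
Visit C; enqueue N, D → queue [B, A, P, L, F, N, D]
Visit B → queue [A, P, L, F, N, D]
Visit A → queue [P, L, F, N, D]
Visit P → queue [L, F, N, D]
Visit L; enqueue O → queue [F, N, D, O]
Visit F → queue [N, D, O]
Visit N; enqueue J → queue [D, O, J]
Visit D; enqueue I, H, E → queue [O, J, I, H, E]
Visit O → queue [J, I, H, E]
Visit J → queue [I, H, E]
Visit I → queue [H, E]
Visit H → queue [E]
Visit E → queue []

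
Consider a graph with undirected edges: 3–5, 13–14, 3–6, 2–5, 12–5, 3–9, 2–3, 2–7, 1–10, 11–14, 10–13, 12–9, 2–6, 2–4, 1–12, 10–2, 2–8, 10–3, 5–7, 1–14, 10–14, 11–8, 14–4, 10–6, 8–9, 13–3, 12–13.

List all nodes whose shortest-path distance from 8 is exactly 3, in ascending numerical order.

Level 0: 8
Level 1: 2, 9, 11
Level 2: 3, 4, 5, 6, 7, 10, 12, 14
Level 3: 1, 13

1, 13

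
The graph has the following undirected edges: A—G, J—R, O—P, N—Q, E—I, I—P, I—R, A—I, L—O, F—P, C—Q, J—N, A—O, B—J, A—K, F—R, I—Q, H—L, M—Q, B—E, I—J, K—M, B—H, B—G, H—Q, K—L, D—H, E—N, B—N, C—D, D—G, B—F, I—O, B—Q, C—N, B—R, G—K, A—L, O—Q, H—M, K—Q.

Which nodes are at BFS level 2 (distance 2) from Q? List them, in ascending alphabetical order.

A, D, E, F, G, J, L, P, R

Level 0: Q
Level 1: B, C, H, I, K, M, N, O
Level 2: A, D, E, F, G, J, L, P, R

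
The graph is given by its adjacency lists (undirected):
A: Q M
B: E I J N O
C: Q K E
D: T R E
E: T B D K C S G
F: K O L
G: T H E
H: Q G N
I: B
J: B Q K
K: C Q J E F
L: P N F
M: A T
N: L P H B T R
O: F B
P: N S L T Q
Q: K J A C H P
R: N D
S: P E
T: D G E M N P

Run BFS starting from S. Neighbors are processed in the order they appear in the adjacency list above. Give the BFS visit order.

S -> P -> E -> N -> L -> T -> Q -> B -> D -> K -> C -> G -> H -> R -> F -> M -> J -> A -> I -> O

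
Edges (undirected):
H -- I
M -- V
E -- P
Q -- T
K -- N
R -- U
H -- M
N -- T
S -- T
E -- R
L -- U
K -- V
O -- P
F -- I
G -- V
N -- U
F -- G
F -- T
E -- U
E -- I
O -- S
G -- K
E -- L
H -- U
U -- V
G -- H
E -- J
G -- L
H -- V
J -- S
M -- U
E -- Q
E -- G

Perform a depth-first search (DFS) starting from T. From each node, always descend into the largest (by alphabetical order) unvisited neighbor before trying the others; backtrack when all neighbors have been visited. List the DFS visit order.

T S O P E U V M H I F G L K N R Q J

Visit T
T → S
S → O
O → P
P → E
E → U
U → V
V → M
M → H
H → I
I → F
F → G
G → L
G → K
K → N
U → R
E → Q
E → J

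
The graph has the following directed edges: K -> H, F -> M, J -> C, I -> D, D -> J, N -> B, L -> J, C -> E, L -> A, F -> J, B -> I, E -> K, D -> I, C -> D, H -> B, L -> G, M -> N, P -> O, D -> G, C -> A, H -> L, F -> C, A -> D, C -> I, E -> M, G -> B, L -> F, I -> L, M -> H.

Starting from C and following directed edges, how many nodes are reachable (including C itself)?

14

BFS from C visits: C, I, E, D, A, L, M, K, J, G, F, N, H, B
Reachable nodes: 14 of 16 total.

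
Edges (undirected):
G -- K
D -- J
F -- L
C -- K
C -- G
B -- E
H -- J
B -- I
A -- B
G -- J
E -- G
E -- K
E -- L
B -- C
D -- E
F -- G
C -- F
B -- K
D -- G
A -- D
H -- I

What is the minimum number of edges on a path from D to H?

Level 0: D
Level 1: A, E, G, J
Level 2: B, C, F, H, K, L
Level 3: I
H first appears at level 2.

2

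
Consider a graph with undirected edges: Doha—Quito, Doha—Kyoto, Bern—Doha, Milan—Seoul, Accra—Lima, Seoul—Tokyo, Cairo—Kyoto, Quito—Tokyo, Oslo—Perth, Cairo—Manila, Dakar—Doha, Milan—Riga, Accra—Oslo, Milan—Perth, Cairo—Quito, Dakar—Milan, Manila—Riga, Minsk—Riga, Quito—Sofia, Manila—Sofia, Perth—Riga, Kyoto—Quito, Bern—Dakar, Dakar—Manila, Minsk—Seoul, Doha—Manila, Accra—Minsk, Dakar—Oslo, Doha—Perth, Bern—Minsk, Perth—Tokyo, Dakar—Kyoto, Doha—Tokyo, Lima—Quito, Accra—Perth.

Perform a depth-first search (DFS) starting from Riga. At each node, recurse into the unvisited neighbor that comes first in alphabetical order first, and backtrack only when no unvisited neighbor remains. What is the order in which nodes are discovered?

Visit Riga
Riga → Manila
Manila → Cairo
Cairo → Kyoto
Kyoto → Dakar
Dakar → Bern
Bern → Doha
Doha → Perth
Perth → Accra
Accra → Lima
Lima → Quito
Quito → Sofia
Quito → Tokyo
Tokyo → Seoul
Seoul → Milan
Seoul → Minsk
Accra → Oslo

Riga Manila Cairo Kyoto Dakar Bern Doha Perth Accra Lima Quito Sofia Tokyo Seoul Milan Minsk Oslo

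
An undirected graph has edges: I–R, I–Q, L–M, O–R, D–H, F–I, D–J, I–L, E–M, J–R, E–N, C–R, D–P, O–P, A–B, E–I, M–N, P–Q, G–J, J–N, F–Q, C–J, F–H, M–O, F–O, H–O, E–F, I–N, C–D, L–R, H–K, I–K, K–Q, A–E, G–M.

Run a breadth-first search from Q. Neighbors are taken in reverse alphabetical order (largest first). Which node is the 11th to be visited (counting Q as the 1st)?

L

Visit Q; enqueue P, K, I, F → queue [P, K, I, F]
Visit P; enqueue O, D → queue [K, I, F, O, D]
Visit K; enqueue H → queue [I, F, O, D, H]
Visit I; enqueue R, N, L, E → queue [F, O, D, H, R, N, L, E]
Visit F → queue [O, D, H, R, N, L, E]
Visit O; enqueue M → queue [D, H, R, N, L, E, M]
Visit D; enqueue J, C → queue [H, R, N, L, E, M, J, C]
Visit H → queue [R, N, L, E, M, J, C]
Visit R → queue [N, L, E, M, J, C]
Visit N → queue [L, E, M, J, C]
Visit L → queue [E, M, J, C]
Visit E; enqueue A → queue [M, J, C, A]
Visit M; enqueue G → queue [J, C, A, G]
Visit J → queue [C, A, G]
Visit C → queue [A, G]
Visit A; enqueue B → queue [G, B]
Visit G → queue [B]
Visit B → queue []

Visit order: Q, P, K, I, F, O, D, H, R, N, L, E, M, J, C, A, G, B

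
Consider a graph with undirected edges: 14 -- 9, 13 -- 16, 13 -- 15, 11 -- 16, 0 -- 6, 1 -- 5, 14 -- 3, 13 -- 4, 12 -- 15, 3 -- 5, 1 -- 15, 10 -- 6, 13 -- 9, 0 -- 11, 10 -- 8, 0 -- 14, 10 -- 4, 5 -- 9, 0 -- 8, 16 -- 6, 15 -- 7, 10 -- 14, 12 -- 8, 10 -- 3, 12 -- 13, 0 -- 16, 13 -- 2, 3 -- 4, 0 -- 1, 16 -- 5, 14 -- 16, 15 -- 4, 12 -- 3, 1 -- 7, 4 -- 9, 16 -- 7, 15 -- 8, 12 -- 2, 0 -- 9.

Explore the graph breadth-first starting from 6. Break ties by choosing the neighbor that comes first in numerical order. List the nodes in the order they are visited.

6 → 0 → 10 → 16 → 1 → 8 → 9 → 11 → 14 → 3 → 4 → 5 → 7 → 13 → 15 → 12 → 2

Visit 6; enqueue 0, 10, 16 → queue [0, 10, 16]
Visit 0; enqueue 1, 8, 9, 11, 14 → queue [10, 16, 1, 8, 9, 11, 14]
Visit 10; enqueue 3, 4 → queue [16, 1, 8, 9, 11, 14, 3, 4]
Visit 16; enqueue 5, 7, 13 → queue [1, 8, 9, 11, 14, 3, 4, 5, 7, 13]
Visit 1; enqueue 15 → queue [8, 9, 11, 14, 3, 4, 5, 7, 13, 15]
Visit 8; enqueue 12 → queue [9, 11, 14, 3, 4, 5, 7, 13, 15, 12]
Visit 9 → queue [11, 14, 3, 4, 5, 7, 13, 15, 12]
Visit 11 → queue [14, 3, 4, 5, 7, 13, 15, 12]
Visit 14 → queue [3, 4, 5, 7, 13, 15, 12]
Visit 3 → queue [4, 5, 7, 13, 15, 12]
Visit 4 → queue [5, 7, 13, 15, 12]
Visit 5 → queue [7, 13, 15, 12]
Visit 7 → queue [13, 15, 12]
Visit 13; enqueue 2 → queue [15, 12, 2]
Visit 15 → queue [12, 2]
Visit 12 → queue [2]
Visit 2 → queue []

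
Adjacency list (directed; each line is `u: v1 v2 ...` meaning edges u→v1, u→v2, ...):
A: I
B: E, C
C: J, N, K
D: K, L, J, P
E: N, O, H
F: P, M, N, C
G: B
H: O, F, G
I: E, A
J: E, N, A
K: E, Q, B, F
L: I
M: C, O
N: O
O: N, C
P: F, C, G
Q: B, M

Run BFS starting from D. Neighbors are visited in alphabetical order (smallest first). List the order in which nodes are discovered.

D, J, K, L, P, A, E, N, B, F, Q, I, C, G, H, O, M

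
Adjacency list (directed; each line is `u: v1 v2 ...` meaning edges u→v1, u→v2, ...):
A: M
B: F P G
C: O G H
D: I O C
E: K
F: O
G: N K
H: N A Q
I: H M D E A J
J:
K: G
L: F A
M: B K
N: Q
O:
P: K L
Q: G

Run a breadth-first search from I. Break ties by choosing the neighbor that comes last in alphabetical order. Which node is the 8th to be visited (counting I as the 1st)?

K

Visit I; enqueue M, J, H, E, D, A → queue [M, J, H, E, D, A]
Visit M; enqueue K, B → queue [J, H, E, D, A, K, B]
Visit J → queue [H, E, D, A, K, B]
Visit H; enqueue Q, N → queue [E, D, A, K, B, Q, N]
Visit E → queue [D, A, K, B, Q, N]
Visit D; enqueue O, C → queue [A, K, B, Q, N, O, C]
Visit A → queue [K, B, Q, N, O, C]
Visit K; enqueue G → queue [B, Q, N, O, C, G]
Visit B; enqueue P, F → queue [Q, N, O, C, G, P, F]
Visit Q → queue [N, O, C, G, P, F]
Visit N → queue [O, C, G, P, F]
Visit O → queue [C, G, P, F]
Visit C → queue [G, P, F]
Visit G → queue [P, F]
Visit P; enqueue L → queue [F, L]
Visit F → queue [L]
Visit L → queue []

Visit order: I, M, J, H, E, D, A, K, B, Q, N, O, C, G, P, F, L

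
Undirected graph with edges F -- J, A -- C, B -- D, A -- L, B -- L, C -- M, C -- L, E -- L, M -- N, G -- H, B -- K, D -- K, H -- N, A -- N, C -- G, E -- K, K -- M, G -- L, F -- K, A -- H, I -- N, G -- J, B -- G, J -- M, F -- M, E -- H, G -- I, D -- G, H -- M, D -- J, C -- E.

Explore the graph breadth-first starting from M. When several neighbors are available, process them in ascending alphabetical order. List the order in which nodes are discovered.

M C F H J K N A E G L D B I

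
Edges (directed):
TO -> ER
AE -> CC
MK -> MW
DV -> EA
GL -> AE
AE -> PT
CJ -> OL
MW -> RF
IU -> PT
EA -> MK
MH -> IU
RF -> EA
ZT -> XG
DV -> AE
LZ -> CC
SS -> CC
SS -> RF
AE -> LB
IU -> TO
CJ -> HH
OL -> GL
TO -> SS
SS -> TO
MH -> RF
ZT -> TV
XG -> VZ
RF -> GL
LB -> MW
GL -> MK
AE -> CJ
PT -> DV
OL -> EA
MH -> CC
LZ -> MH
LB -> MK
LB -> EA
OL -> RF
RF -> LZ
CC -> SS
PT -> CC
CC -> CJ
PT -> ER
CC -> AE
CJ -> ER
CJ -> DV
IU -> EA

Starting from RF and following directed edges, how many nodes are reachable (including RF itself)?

BFS from RF visits: RF, LZ, GL, EA, MH, CC, MK, AE, IU, SS, CJ, MW, PT, LB, TO, OL, HH, ER, DV
Reachable nodes: 19 of 23 total.

19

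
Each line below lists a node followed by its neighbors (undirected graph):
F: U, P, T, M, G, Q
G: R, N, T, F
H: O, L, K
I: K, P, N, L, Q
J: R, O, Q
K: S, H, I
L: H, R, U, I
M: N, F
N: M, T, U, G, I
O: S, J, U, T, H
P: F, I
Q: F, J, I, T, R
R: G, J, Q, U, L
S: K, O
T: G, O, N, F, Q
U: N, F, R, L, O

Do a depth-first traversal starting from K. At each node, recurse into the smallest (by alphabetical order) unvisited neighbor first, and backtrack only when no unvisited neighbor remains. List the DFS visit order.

K, H, L, I, N, G, F, M, P, Q, J, O, S, T, U, R

Visit K
K → H
H → L
L → I
I → N
N → G
G → F
F → M
F → P
F → Q
Q → J
J → O
O → S
O → T
O → U
U → R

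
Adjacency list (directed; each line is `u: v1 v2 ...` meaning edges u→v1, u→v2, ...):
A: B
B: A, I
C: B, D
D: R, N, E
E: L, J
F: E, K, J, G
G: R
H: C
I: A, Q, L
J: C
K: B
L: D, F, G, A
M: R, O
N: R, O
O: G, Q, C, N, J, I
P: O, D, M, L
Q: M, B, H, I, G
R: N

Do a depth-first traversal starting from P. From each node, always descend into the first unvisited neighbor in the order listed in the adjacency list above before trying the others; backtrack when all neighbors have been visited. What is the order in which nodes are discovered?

Visit P
P → O
O → G
G → R
R → N
O → Q
Q → M
Q → B
B → A
B → I
I → L
L → D
D → E
E → J
J → C
L → F
F → K
Q → H

P, O, G, R, N, Q, M, B, A, I, L, D, E, J, C, F, K, H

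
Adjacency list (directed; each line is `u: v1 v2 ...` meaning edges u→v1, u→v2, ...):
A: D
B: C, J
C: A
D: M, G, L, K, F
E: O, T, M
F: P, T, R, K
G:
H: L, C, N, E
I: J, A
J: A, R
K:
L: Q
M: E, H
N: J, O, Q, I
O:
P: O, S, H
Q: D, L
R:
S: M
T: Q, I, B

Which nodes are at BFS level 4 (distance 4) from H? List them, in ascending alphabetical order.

Level 0: H
Level 1: C, E, L, N
Level 2: A, I, J, M, O, Q, T
Level 3: B, D, R
Level 4: F, G, K
Level 5: P
Level 6: S

F, G, K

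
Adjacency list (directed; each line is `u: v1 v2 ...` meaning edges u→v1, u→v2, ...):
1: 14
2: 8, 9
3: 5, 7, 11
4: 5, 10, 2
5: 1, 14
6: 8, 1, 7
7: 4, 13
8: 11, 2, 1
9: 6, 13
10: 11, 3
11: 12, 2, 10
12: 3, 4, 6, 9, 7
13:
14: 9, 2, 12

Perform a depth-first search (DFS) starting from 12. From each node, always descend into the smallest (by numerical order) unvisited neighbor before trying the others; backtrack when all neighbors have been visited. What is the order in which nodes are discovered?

12 → 3 → 5 → 1 → 14 → 2 → 8 → 11 → 10 → 9 → 6 → 7 → 4 → 13

Visit 12
12 → 3
3 → 5
5 → 1
1 → 14
14 → 2
2 → 8
8 → 11
11 → 10
2 → 9
9 → 6
6 → 7
7 → 4
7 → 13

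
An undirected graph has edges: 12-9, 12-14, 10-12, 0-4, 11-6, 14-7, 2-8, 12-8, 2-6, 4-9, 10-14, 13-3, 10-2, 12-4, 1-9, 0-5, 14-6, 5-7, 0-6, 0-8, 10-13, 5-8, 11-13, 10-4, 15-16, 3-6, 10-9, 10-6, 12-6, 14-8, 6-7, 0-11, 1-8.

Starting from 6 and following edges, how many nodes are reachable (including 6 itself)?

BFS from 6 visits: 6, 14, 12, 11, 10, 7, 3, 2, 0, 8, 9, 4, 13, 5, 1
Reachable nodes: 15 of 17 total.

15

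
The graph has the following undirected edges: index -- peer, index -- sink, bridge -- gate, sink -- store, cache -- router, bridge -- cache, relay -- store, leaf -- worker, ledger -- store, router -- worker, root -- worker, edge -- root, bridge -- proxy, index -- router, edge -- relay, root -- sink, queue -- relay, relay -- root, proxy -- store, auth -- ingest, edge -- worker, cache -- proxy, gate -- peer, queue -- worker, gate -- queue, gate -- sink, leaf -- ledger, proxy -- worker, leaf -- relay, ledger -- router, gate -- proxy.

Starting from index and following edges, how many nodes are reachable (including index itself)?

16

BFS from index visits: index, peer, router, sink, gate, cache, ledger, worker, root, store, bridge, proxy, queue, leaf, edge, relay
Reachable nodes: 16 of 18 total.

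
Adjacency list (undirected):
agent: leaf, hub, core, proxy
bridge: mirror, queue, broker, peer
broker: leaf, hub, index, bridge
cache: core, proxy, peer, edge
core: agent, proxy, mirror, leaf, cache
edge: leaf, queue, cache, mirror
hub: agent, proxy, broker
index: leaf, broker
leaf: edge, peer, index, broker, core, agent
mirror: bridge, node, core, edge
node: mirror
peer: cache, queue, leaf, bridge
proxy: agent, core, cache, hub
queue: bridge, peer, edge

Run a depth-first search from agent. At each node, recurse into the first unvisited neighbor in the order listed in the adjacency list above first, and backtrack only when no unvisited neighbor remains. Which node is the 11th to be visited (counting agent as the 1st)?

peer

Visit agent
agent → leaf
leaf → edge
edge → queue
queue → bridge
bridge → mirror
mirror → node
mirror → core
core → proxy
proxy → cache
cache → peer
proxy → hub
hub → broker
broker → index

Visit order: agent, leaf, edge, queue, bridge, mirror, node, core, proxy, cache, peer, hub, broker, index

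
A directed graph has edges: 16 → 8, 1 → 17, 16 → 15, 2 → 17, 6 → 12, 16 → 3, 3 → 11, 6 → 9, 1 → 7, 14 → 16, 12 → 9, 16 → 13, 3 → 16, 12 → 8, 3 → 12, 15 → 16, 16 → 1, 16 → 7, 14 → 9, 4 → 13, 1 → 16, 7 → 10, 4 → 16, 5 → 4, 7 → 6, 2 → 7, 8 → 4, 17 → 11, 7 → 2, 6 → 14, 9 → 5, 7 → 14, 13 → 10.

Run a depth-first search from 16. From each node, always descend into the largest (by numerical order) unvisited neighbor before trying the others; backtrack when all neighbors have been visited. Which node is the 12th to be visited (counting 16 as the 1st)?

12

Visit 16
16 → 15
16 → 13
13 → 10
16 → 8
8 → 4
16 → 7
7 → 14
14 → 9
9 → 5
7 → 6
6 → 12
7 → 2
2 → 17
17 → 11
16 → 3
16 → 1

Visit order: 16, 15, 13, 10, 8, 4, 7, 14, 9, 5, 6, 12, 2, 17, 11, 3, 1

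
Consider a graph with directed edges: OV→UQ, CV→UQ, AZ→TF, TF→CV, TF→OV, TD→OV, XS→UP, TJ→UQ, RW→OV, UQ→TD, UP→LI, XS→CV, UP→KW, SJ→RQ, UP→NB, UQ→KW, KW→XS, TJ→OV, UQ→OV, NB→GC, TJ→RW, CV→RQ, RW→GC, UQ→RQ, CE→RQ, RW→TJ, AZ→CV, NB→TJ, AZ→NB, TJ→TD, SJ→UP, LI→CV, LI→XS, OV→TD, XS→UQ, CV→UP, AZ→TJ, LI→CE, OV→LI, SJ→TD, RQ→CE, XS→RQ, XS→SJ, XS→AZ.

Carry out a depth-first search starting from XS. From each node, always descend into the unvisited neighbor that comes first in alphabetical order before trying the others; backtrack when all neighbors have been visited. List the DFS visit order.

XS AZ CV RQ CE UP KW LI NB GC TJ OV TD UQ RW TF SJ

Visit XS
XS → AZ
AZ → CV
CV → RQ
RQ → CE
CV → UP
UP → KW
UP → LI
UP → NB
NB → GC
NB → TJ
TJ → OV
OV → TD
OV → UQ
TJ → RW
AZ → TF
XS → SJ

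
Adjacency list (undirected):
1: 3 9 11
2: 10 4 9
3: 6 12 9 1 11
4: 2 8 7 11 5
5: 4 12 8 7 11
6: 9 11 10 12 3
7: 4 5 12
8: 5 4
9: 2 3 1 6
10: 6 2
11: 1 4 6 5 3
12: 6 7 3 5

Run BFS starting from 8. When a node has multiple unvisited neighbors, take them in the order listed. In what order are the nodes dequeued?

Visit 8; enqueue 5, 4 → queue [5, 4]
Visit 5; enqueue 12, 7, 11 → queue [4, 12, 7, 11]
Visit 4; enqueue 2 → queue [12, 7, 11, 2]
Visit 12; enqueue 6, 3 → queue [7, 11, 2, 6, 3]
Visit 7 → queue [11, 2, 6, 3]
Visit 11; enqueue 1 → queue [2, 6, 3, 1]
Visit 2; enqueue 10, 9 → queue [6, 3, 1, 10, 9]
Visit 6 → queue [3, 1, 10, 9]
Visit 3 → queue [1, 10, 9]
Visit 1 → queue [10, 9]
Visit 10 → queue [9]
Visit 9 → queue []

8, 5, 4, 12, 7, 11, 2, 6, 3, 1, 10, 9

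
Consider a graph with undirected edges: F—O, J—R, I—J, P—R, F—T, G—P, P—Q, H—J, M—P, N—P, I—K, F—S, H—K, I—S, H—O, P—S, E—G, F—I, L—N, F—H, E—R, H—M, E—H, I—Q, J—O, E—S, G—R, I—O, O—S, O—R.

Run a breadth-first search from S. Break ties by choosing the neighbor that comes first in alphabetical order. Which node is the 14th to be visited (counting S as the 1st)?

Visit S; enqueue E, F, I, O, P → queue [E, F, I, O, P]
Visit E; enqueue G, H, R → queue [F, I, O, P, G, H, R]
Visit F; enqueue T → queue [I, O, P, G, H, R, T]
Visit I; enqueue J, K, Q → queue [O, P, G, H, R, T, J, K, Q]
Visit O → queue [P, G, H, R, T, J, K, Q]
Visit P; enqueue M, N → queue [G, H, R, T, J, K, Q, M, N]
Visit G → queue [H, R, T, J, K, Q, M, N]
Visit H → queue [R, T, J, K, Q, M, N]
Visit R → queue [T, J, K, Q, M, N]
Visit T → queue [J, K, Q, M, N]
Visit J → queue [K, Q, M, N]
Visit K → queue [Q, M, N]
Visit Q → queue [M, N]
Visit M → queue [N]
Visit N; enqueue L → queue [L]
Visit L → queue []

Visit order: S, E, F, I, O, P, G, H, R, T, J, K, Q, M, N, L

M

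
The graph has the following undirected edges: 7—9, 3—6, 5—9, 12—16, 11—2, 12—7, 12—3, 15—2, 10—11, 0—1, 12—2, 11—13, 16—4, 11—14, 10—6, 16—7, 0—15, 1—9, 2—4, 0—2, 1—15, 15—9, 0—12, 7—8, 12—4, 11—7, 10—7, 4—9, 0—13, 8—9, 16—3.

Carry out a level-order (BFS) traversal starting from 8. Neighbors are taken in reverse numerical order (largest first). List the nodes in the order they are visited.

8, 9, 7, 15, 5, 4, 1, 16, 12, 11, 10, 2, 0, 3, 14, 13, 6

Visit 8; enqueue 9, 7 → queue [9, 7]
Visit 9; enqueue 15, 5, 4, 1 → queue [7, 15, 5, 4, 1]
Visit 7; enqueue 16, 12, 11, 10 → queue [15, 5, 4, 1, 16, 12, 11, 10]
Visit 15; enqueue 2, 0 → queue [5, 4, 1, 16, 12, 11, 10, 2, 0]
Visit 5 → queue [4, 1, 16, 12, 11, 10, 2, 0]
Visit 4 → queue [1, 16, 12, 11, 10, 2, 0]
Visit 1 → queue [16, 12, 11, 10, 2, 0]
Visit 16; enqueue 3 → queue [12, 11, 10, 2, 0, 3]
Visit 12 → queue [11, 10, 2, 0, 3]
Visit 11; enqueue 14, 13 → queue [10, 2, 0, 3, 14, 13]
Visit 10; enqueue 6 → queue [2, 0, 3, 14, 13, 6]
Visit 2 → queue [0, 3, 14, 13, 6]
Visit 0 → queue [3, 14, 13, 6]
Visit 3 → queue [14, 13, 6]
Visit 14 → queue [13, 6]
Visit 13 → queue [6]
Visit 6 → queue []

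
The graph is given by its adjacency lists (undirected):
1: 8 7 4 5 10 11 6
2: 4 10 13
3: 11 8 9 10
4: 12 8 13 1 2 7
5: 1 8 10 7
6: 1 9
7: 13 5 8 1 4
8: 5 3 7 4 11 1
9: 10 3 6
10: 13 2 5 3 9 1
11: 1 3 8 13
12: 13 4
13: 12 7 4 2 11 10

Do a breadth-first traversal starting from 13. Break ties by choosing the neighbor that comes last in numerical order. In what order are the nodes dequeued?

13 → 12 → 11 → 10 → 7 → 4 → 2 → 8 → 3 → 1 → 9 → 5 → 6

Visit 13; enqueue 12, 11, 10, 7, 4, 2 → queue [12, 11, 10, 7, 4, 2]
Visit 12 → queue [11, 10, 7, 4, 2]
Visit 11; enqueue 8, 3, 1 → queue [10, 7, 4, 2, 8, 3, 1]
Visit 10; enqueue 9, 5 → queue [7, 4, 2, 8, 3, 1, 9, 5]
Visit 7 → queue [4, 2, 8, 3, 1, 9, 5]
Visit 4 → queue [2, 8, 3, 1, 9, 5]
Visit 2 → queue [8, 3, 1, 9, 5]
Visit 8 → queue [3, 1, 9, 5]
Visit 3 → queue [1, 9, 5]
Visit 1; enqueue 6 → queue [9, 5, 6]
Visit 9 → queue [5, 6]
Visit 5 → queue [6]
Visit 6 → queue []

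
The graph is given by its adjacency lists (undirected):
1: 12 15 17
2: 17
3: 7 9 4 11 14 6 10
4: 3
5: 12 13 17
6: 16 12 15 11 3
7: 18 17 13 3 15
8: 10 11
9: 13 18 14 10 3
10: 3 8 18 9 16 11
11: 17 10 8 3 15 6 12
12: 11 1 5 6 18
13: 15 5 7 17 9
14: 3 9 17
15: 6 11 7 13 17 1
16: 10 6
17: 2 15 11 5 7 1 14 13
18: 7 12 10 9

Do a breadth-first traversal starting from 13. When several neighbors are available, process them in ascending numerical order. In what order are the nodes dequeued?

Visit 13; enqueue 5, 7, 9, 15, 17 → queue [5, 7, 9, 15, 17]
Visit 5; enqueue 12 → queue [7, 9, 15, 17, 12]
Visit 7; enqueue 3, 18 → queue [9, 15, 17, 12, 3, 18]
Visit 9; enqueue 10, 14 → queue [15, 17, 12, 3, 18, 10, 14]
Visit 15; enqueue 1, 6, 11 → queue [17, 12, 3, 18, 10, 14, 1, 6, 11]
Visit 17; enqueue 2 → queue [12, 3, 18, 10, 14, 1, 6, 11, 2]
Visit 12 → queue [3, 18, 10, 14, 1, 6, 11, 2]
Visit 3; enqueue 4 → queue [18, 10, 14, 1, 6, 11, 2, 4]
Visit 18 → queue [10, 14, 1, 6, 11, 2, 4]
Visit 10; enqueue 8, 16 → queue [14, 1, 6, 11, 2, 4, 8, 16]
Visit 14 → queue [1, 6, 11, 2, 4, 8, 16]
Visit 1 → queue [6, 11, 2, 4, 8, 16]
Visit 6 → queue [11, 2, 4, 8, 16]
Visit 11 → queue [2, 4, 8, 16]
Visit 2 → queue [4, 8, 16]
Visit 4 → queue [8, 16]
Visit 8 → queue [16]
Visit 16 → queue []

13 5 7 9 15 17 12 3 18 10 14 1 6 11 2 4 8 16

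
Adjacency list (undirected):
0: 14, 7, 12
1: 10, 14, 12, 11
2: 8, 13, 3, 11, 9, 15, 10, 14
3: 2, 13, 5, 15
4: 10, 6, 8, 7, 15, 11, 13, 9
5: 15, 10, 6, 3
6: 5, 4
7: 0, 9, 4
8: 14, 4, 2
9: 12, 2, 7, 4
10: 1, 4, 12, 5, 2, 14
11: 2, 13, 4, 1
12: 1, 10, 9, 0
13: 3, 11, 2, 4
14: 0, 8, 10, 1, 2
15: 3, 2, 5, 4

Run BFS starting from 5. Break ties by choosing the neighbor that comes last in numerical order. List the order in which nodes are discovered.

5 15 10 6 3 4 2 14 12 1 13 11 9 8 7 0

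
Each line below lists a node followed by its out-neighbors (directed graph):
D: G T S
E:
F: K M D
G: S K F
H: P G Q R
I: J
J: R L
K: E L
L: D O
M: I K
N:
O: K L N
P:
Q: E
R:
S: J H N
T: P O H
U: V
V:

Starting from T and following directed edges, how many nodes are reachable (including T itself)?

BFS from T visits: T, H, O, P, G, Q, R, K, L, N, F, S, E, D, M, J, I
Reachable nodes: 17 of 19 total.

17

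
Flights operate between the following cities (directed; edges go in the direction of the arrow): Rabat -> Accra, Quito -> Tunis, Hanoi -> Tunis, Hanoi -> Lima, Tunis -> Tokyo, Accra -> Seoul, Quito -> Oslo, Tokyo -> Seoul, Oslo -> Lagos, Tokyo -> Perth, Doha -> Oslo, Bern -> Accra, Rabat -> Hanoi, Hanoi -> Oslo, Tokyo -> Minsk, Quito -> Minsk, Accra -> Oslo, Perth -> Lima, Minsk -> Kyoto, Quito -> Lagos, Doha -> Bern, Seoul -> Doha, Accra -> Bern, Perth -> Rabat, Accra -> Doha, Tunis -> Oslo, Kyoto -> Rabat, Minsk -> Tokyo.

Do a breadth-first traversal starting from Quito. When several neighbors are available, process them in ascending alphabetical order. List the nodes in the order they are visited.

Quito → Lagos → Minsk → Oslo → Tunis → Kyoto → Tokyo → Rabat → Perth → Seoul → Accra → Hanoi → Lima → Doha → Bern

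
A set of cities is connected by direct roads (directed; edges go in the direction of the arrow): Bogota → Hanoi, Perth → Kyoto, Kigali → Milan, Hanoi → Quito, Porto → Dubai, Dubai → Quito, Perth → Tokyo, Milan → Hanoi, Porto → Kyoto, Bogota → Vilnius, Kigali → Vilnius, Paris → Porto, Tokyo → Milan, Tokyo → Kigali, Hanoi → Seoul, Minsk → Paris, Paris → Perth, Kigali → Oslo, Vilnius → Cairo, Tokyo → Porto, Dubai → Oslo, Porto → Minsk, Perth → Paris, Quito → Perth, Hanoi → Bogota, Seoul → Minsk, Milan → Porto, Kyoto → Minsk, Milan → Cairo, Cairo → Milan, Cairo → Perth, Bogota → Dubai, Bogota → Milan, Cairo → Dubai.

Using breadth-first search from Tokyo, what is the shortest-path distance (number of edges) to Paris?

3

Level 0: Tokyo
Level 1: Kigali, Milan, Porto
Level 2: Cairo, Dubai, Hanoi, Kyoto, Minsk, Oslo, Vilnius
Level 3: Bogota, Paris, Perth, Quito, Seoul
Paris first appears at level 3.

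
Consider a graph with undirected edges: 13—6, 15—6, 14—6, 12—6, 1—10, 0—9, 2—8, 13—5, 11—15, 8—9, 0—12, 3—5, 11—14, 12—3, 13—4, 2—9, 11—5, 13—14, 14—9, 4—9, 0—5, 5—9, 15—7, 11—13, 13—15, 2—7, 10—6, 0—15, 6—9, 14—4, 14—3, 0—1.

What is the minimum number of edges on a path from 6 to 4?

2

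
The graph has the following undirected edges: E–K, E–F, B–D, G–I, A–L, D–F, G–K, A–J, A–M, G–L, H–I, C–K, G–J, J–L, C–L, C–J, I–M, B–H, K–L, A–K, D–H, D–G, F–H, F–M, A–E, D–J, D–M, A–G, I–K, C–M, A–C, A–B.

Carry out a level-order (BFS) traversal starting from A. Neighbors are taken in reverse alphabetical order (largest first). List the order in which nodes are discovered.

Visit A; enqueue M, L, K, J, G, E, C, B → queue [M, L, K, J, G, E, C, B]
Visit M; enqueue I, F, D → queue [L, K, J, G, E, C, B, I, F, D]
Visit L → queue [K, J, G, E, C, B, I, F, D]
Visit K → queue [J, G, E, C, B, I, F, D]
Visit J → queue [G, E, C, B, I, F, D]
Visit G → queue [E, C, B, I, F, D]
Visit E → queue [C, B, I, F, D]
Visit C → queue [B, I, F, D]
Visit B; enqueue H → queue [I, F, D, H]
Visit I → queue [F, D, H]
Visit F → queue [D, H]
Visit D → queue [H]
Visit H → queue []

A, M, L, K, J, G, E, C, B, I, F, D, H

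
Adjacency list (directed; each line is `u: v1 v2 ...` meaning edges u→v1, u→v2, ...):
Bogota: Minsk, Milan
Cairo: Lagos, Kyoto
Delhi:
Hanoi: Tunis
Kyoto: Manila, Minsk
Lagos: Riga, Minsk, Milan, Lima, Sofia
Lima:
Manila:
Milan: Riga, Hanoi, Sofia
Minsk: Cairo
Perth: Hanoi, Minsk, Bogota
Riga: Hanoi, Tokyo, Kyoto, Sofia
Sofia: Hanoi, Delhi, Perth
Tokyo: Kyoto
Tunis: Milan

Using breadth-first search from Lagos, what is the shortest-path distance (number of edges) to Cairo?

Level 0: Lagos
Level 1: Lima, Milan, Minsk, Riga, Sofia
Level 2: Cairo, Delhi, Hanoi, Kyoto, Perth, Tokyo
Level 3: Bogota, Manila, Tunis
Cairo first appears at level 2.

2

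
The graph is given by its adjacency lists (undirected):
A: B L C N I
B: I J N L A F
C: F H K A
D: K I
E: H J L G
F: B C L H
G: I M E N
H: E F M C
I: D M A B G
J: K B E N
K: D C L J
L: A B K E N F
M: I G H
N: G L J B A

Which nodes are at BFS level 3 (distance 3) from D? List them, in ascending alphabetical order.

Level 0: D
Level 1: I, K
Level 2: A, B, C, G, J, L, M
Level 3: E, F, H, N

E, F, H, N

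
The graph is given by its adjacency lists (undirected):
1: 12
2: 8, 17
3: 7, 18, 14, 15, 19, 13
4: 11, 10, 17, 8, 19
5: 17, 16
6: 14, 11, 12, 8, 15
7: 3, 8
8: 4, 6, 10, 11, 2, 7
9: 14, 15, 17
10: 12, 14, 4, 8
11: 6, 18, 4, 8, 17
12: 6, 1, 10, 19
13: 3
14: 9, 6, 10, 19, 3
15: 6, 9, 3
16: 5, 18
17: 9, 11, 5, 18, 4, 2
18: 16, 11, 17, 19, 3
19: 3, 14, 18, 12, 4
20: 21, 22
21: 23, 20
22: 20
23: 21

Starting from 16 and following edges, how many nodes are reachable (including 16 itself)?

19

BFS from 16 visits: 16, 18, 5, 19, 17, 11, 3, 14, 12, 4, 9, 2, 8, 6, 15, 13, 7, 10, 1
Reachable nodes: 19 of 23 total.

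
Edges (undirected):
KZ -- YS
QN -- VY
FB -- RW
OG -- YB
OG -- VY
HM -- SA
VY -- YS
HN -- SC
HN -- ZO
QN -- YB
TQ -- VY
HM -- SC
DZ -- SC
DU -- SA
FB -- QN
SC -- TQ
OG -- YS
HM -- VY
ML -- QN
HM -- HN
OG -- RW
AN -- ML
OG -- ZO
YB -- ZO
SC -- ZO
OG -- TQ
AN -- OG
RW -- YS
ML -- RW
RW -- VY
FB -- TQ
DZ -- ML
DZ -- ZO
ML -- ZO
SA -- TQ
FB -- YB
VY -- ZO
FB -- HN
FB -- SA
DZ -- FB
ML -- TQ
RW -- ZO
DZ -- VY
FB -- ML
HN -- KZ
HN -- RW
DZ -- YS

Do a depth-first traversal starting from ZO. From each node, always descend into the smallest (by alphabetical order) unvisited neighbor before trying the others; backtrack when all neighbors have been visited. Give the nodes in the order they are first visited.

ZO -> DZ -> FB -> HN -> HM -> SA -> DU -> TQ -> ML -> AN -> OG -> RW -> VY -> QN -> YB -> YS -> KZ -> SC

Visit ZO
ZO → DZ
DZ → FB
FB → HN
HN → HM
HM → SA
SA → DU
SA → TQ
TQ → ML
ML → AN
AN → OG
OG → RW
RW → VY
VY → QN
QN → YB
VY → YS
YS → KZ
TQ → SC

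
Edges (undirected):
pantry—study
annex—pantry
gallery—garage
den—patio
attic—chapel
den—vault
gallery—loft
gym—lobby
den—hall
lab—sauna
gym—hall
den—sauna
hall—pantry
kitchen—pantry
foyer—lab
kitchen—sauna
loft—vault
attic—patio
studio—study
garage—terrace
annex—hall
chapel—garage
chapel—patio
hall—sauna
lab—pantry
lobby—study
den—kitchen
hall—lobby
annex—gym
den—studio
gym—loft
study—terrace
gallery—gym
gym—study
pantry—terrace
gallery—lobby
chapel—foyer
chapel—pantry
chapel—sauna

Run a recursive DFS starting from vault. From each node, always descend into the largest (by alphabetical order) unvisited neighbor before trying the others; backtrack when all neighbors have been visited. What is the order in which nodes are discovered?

vault → loft → gym → study → terrace → pantry → lab → sauna → kitchen → den → studio → patio → chapel → garage → gallery → lobby → hall → annex → foyer → attic

Visit vault
vault → loft
loft → gym
gym → study
study → terrace
terrace → pantry
pantry → lab
lab → sauna
sauna → kitchen
kitchen → den
den → studio
den → patio
patio → chapel
chapel → garage
garage → gallery
gallery → lobby
lobby → hall
hall → annex
chapel → foyer
chapel → attic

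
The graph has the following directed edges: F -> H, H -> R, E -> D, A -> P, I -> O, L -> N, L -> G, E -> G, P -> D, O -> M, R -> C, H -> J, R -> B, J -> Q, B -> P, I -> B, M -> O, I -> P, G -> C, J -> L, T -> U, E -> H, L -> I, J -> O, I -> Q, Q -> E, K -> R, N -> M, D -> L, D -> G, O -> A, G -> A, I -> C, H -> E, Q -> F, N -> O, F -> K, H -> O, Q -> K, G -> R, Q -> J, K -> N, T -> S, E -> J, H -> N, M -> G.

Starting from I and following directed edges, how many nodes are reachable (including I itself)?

18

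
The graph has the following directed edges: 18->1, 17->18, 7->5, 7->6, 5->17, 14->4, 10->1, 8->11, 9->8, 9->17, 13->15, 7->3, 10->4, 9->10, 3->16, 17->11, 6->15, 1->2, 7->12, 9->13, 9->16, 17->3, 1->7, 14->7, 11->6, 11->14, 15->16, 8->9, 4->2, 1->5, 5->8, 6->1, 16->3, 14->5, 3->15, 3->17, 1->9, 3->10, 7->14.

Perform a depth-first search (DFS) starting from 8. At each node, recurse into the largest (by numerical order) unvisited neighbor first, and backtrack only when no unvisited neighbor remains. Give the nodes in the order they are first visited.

Visit 8
8 → 11
11 → 14
14 → 7
7 → 12
7 → 6
6 → 15
15 → 16
16 → 3
3 → 17
17 → 18
18 → 1
1 → 9
9 → 13
9 → 10
10 → 4
4 → 2
1 → 5

8 → 11 → 14 → 7 → 12 → 6 → 15 → 16 → 3 → 17 → 18 → 1 → 9 → 13 → 10 → 4 → 2 → 5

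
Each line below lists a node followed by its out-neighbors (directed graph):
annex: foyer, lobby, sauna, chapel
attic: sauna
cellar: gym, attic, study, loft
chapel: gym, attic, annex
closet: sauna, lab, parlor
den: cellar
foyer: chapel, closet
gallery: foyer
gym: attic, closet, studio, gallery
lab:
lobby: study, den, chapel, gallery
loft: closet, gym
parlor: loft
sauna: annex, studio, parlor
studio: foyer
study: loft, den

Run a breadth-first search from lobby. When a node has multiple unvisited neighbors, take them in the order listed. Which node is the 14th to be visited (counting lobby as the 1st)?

Visit lobby; enqueue study, den, chapel, gallery → queue [study, den, chapel, gallery]
Visit study; enqueue loft → queue [den, chapel, gallery, loft]
Visit den; enqueue cellar → queue [chapel, gallery, loft, cellar]
Visit chapel; enqueue gym, attic, annex → queue [gallery, loft, cellar, gym, attic, annex]
Visit gallery; enqueue foyer → queue [loft, cellar, gym, attic, annex, foyer]
Visit loft; enqueue closet → queue [cellar, gym, attic, annex, foyer, closet]
Visit cellar → queue [gym, attic, annex, foyer, closet]
Visit gym; enqueue studio → queue [attic, annex, foyer, closet, studio]
Visit attic; enqueue sauna → queue [annex, foyer, closet, studio, sauna]
Visit annex → queue [foyer, closet, studio, sauna]
Visit foyer → queue [closet, studio, sauna]
Visit closet; enqueue lab, parlor → queue [studio, sauna, lab, parlor]
Visit studio → queue [sauna, lab, parlor]
Visit sauna → queue [lab, parlor]
Visit lab → queue [parlor]
Visit parlor → queue []

Visit order: lobby, study, den, chapel, gallery, loft, cellar, gym, attic, annex, foyer, closet, studio, sauna, lab, parlor

sauna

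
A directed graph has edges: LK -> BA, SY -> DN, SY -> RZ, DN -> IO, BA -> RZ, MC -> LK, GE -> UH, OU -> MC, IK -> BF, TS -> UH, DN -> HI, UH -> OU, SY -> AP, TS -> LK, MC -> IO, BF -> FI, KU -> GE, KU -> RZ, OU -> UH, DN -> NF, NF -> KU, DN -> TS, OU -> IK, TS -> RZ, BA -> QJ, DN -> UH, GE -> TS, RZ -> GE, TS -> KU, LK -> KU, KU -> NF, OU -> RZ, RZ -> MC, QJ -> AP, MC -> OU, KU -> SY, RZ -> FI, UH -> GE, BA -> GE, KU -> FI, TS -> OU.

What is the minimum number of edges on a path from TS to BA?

Level 0: TS
Level 1: KU, LK, OU, RZ, UH
Level 2: BA, FI, GE, IK, MC, NF, SY
Level 3: AP, BF, DN, IO, QJ
Level 4: HI
BA first appears at level 2.

2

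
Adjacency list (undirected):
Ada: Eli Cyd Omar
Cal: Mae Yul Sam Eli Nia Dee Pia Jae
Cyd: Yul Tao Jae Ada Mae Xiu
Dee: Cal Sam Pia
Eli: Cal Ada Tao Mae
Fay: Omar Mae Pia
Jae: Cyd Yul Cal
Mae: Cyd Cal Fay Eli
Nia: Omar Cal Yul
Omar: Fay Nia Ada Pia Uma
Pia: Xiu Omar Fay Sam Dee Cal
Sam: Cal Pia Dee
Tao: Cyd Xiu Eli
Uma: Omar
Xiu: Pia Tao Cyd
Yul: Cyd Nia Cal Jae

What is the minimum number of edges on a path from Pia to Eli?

2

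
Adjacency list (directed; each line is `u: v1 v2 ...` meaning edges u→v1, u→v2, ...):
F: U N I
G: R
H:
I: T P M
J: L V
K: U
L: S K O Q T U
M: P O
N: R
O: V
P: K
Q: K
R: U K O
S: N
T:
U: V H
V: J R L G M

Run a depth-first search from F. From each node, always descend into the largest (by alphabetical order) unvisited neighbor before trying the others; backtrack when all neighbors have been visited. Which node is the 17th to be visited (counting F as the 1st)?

I

Visit F
F → U
U → V
V → R
R → O
R → K
V → M
M → P
V → L
L → T
L → S
S → N
L → Q
V → J
V → G
U → H
F → I

Visit order: F, U, V, R, O, K, M, P, L, T, S, N, Q, J, G, H, I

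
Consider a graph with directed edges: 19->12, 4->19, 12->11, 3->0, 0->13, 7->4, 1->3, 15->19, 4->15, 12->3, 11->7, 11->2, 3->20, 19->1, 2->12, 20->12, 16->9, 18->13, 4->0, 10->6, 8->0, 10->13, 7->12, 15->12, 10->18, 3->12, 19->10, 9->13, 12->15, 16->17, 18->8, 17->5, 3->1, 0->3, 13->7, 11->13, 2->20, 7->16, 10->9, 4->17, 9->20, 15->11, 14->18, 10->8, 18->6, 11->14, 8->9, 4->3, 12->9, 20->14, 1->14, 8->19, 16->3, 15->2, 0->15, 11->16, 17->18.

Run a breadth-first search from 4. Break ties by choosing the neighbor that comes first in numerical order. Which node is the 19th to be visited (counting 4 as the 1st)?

16

Visit 4; enqueue 0, 3, 15, 17, 19 → queue [0, 3, 15, 17, 19]
Visit 0; enqueue 13 → queue [3, 15, 17, 19, 13]
Visit 3; enqueue 1, 12, 20 → queue [15, 17, 19, 13, 1, 12, 20]
Visit 15; enqueue 2, 11 → queue [17, 19, 13, 1, 12, 20, 2, 11]
Visit 17; enqueue 5, 18 → queue [19, 13, 1, 12, 20, 2, 11, 5, 18]
Visit 19; enqueue 10 → queue [13, 1, 12, 20, 2, 11, 5, 18, 10]
Visit 13; enqueue 7 → queue [1, 12, 20, 2, 11, 5, 18, 10, 7]
Visit 1; enqueue 14 → queue [12, 20, 2, 11, 5, 18, 10, 7, 14]
Visit 12; enqueue 9 → queue [20, 2, 11, 5, 18, 10, 7, 14, 9]
Visit 20 → queue [2, 11, 5, 18, 10, 7, 14, 9]
Visit 2 → queue [11, 5, 18, 10, 7, 14, 9]
Visit 11; enqueue 16 → queue [5, 18, 10, 7, 14, 9, 16]
Visit 5 → queue [18, 10, 7, 14, 9, 16]
Visit 18; enqueue 6, 8 → queue [10, 7, 14, 9, 16, 6, 8]
Visit 10 → queue [7, 14, 9, 16, 6, 8]
Visit 7 → queue [14, 9, 16, 6, 8]
Visit 14 → queue [9, 16, 6, 8]
Visit 9 → queue [16, 6, 8]
Visit 16 → queue [6, 8]
Visit 6 → queue [8]
Visit 8 → queue []

Visit order: 4, 0, 3, 15, 17, 19, 13, 1, 12, 20, 2, 11, 5, 18, 10, 7, 14, 9, 16, 6, 8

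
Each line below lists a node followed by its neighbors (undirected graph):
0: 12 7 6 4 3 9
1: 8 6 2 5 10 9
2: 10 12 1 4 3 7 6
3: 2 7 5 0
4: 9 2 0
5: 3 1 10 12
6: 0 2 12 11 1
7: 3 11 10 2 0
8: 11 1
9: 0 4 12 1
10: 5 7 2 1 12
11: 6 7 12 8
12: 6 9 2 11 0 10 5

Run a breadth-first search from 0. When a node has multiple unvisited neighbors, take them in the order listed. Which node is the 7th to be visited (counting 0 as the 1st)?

9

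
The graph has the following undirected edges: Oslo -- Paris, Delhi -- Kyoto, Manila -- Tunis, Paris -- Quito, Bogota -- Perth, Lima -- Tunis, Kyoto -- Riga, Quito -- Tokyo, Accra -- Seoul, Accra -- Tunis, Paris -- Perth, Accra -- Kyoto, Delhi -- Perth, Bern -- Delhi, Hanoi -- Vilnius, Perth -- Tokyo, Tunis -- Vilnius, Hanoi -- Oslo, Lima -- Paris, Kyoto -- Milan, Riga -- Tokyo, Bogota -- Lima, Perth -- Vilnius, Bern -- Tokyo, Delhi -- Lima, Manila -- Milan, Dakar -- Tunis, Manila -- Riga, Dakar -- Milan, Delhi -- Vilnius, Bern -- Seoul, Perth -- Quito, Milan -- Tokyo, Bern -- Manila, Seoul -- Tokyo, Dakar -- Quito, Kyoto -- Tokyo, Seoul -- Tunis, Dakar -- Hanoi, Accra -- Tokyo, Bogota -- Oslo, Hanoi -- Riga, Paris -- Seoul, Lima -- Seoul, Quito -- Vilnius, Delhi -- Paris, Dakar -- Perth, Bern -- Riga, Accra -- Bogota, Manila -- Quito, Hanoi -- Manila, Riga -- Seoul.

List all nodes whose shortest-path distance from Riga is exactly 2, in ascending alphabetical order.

Level 0: Riga
Level 1: Bern, Hanoi, Kyoto, Manila, Seoul, Tokyo
Level 2: Accra, Dakar, Delhi, Lima, Milan, Oslo, Paris, Perth, Quito, Tunis, Vilnius
Level 3: Bogota

Accra, Dakar, Delhi, Lima, Milan, Oslo, Paris, Perth, Quito, Tunis, Vilnius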